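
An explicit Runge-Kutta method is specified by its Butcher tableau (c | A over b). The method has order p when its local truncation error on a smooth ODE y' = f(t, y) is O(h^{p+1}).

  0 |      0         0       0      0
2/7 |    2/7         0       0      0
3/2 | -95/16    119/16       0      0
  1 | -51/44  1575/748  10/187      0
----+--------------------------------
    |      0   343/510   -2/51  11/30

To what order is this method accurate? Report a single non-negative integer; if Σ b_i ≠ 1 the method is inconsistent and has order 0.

4

b = (0, 343/510, -2/51, 11/30)
c = (0, 2/7, 3/2, 1)
Ac = (0, 0, 17/8, 15/22)
Σ b_i: 343/510·1 + (-2/51)·1 + 11/30·1 = 1 ✓
b·c: 343/510·2/7 + (-2/51)·3/2 + 11/30·1 = 1/2 ✓
b·c²: 343/510·4/49 + (-2/51)·9/4 + 11/30·1 = 1/3 ✓
b·Ac: (-2/51)·17/8 + 11/30·15/22 = 1/6 ✓
b·c³: 343/510·8/343 + (-2/51)·27/8 + 11/30·1 = 1/4 ✓
b·(c∘Ac): (-2/51)·51/16 + 11/30·15/22 = 1/8 ✓
b·Ac²: (-2/51)·17/28 + 11/30·45/154 = 1/12 ✓
b·A²c: 11/30·5/44 = 1/24 ✓; 4 stages ⇒ order 4.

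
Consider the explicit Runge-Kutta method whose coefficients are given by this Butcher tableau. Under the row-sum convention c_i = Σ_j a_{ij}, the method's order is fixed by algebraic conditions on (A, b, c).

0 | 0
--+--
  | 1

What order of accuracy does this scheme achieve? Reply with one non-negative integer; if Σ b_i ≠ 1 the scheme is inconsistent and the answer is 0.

b = (1)
c = (0)
Σ b_i: 1·1 = 1 ✓; 1 stage ⇒ order 1.

1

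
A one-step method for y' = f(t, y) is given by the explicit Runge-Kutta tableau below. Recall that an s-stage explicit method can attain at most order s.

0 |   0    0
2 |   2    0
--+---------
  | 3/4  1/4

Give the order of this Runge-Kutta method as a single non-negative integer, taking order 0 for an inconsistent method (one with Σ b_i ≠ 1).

b = (3/4, 1/4)
c = (0, 2)
Σ b_i: 3/4·1 + 1/4·1 = 1 ✓
b·c: 1/4·2 = 1/2 ✓; 2 stages ⇒ order 2.

2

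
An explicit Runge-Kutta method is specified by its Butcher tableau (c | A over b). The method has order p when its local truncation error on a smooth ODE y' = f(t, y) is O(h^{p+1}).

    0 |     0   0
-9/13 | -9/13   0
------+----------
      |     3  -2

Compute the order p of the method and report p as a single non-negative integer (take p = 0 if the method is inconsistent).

b = (3, -2)
c = (0, -9/13)
Σ b_i: 3·1 + (-2)·1 = 1 ✓
b·c: (-2)·(-9/13) = 18/13 ≠ 1/2 ⇒ order 1.

1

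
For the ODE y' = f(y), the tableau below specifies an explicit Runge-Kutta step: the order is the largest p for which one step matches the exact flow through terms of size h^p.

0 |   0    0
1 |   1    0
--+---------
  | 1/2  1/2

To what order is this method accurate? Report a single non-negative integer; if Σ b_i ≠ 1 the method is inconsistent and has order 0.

2

b = (1/2, 1/2)
c = (0, 1)
Σ b_i: 1/2·1 + 1/2·1 = 1 ✓
b·c: 1/2·1 = 1/2 ✓; 2 stages ⇒ order 2.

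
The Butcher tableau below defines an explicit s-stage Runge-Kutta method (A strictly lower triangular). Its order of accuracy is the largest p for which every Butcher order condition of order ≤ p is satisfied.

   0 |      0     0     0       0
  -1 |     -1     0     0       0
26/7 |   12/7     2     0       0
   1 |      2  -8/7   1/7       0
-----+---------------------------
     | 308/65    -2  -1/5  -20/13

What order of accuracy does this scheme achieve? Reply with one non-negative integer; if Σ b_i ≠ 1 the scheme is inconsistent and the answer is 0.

b = (308/65, -2, -1/5, -20/13)
c = (0, -1, 26/7, 1)
Ac = (0, 0, -2, 82/49)
Σ b_i: 308/65·1 + (-2)·1 + (-1/5)·1 + (-20/13)·1 = 1 ✓
b·c: (-2)·(-1) + (-1/5)·26/7 + (-20/13)·1 = -128/455 ≠ 1/2 ⇒ order 1.

1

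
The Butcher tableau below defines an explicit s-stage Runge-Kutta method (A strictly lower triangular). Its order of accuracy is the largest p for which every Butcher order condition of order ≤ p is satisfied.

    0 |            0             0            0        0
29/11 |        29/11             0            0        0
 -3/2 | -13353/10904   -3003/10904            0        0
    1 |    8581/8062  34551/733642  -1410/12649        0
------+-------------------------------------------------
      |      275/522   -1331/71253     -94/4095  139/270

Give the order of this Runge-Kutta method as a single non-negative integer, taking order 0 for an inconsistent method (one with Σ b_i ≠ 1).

4

b = (275/522, -1331/71253, -94/4095, 139/270)
c = (0, 29/11, -3/2, 1)
Ac = (0, 0, -273/376, 81/278)
Σ b_i: 275/522·1 + (-1331/71253)·1 + (-94/4095)·1 + 139/270·1 = 1 ✓
b·c: (-1331/71253)·29/11 + (-94/4095)·(-3/2) + 139/270·1 = 1/2 ✓
b·c²: (-1331/71253)·841/121 + (-94/4095)·9/4 + 139/270·1 = 1/3 ✓
b·Ac: (-94/4095)·(-273/376) + 139/270·81/278 = 1/6 ✓
b·c³: (-1331/71253)·24389/1331 + (-94/4095)·(-27/8) + 139/270·1 = 1/4 ✓
b·(c∘Ac): (-94/4095)·819/752 + 139/270·81/278 = 1/8 ✓
b·Ac²: (-94/4095)·(-7917/4136) + 139/270·117/1529 = 1/12 ✓
b·A²c: 139/270·45/556 = 1/24 ✓; 4 stages ⇒ order 4.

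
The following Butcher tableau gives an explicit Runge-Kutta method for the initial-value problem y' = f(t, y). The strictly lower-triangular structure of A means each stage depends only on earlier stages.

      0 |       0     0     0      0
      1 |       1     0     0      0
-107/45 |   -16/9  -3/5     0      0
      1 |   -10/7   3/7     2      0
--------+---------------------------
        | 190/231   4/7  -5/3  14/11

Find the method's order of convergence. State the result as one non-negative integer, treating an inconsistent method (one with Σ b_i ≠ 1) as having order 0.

1

b = (190/231, 4/7, -5/3, 14/11)
c = (0, 1, -107/45, 1)
Ac = (0, 0, -3/5, -1363/315)
Σ b_i: 190/231·1 + 4/7·1 + (-5/3)·1 + 14/11·1 = 1 ✓
b·c: 4/7·1 + (-5/3)·(-107/45) + 14/11·1 = 12073/2079 ≠ 1/2 ⇒ order 1.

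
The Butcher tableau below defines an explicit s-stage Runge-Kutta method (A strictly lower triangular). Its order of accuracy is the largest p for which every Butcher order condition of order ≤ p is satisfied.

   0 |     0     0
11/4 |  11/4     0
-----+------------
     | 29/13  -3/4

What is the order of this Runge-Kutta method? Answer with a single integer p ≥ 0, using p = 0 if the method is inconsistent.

0

b = (29/13, -3/4)
c = (0, 11/4)
Σ b_i: 29/13·1 + (-3/4)·1 = 77/52 ≠ 1 ⇒ order 0.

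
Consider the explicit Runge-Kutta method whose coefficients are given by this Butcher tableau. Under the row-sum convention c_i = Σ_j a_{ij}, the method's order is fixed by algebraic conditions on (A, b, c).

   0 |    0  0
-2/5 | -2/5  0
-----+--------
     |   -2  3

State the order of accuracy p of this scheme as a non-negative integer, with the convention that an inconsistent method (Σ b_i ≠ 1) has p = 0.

b = (-2, 3)
c = (0, -2/5)
Σ b_i: (-2)·1 + 3·1 = 1 ✓
b·c: 3·(-2/5) = -6/5 ≠ 1/2 ⇒ order 1.

1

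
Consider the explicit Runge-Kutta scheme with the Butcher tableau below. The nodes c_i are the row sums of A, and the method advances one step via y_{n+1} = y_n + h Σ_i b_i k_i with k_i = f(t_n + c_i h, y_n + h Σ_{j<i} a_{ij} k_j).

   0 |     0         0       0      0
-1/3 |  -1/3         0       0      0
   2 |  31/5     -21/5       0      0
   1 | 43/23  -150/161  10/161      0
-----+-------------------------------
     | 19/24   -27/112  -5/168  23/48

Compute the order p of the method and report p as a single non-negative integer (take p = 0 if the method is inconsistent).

4

b = (19/24, -27/112, -5/168, 23/48)
c = (0, -1/3, 2, 1)
Ac = (0, 0, 7/5, 10/23)
Σ b_i: 19/24·1 + (-27/112)·1 + (-5/168)·1 + 23/48·1 = 1 ✓
b·c: (-27/112)·(-1/3) + (-5/168)·2 + 23/48·1 = 1/2 ✓
b·c²: (-27/112)·1/9 + (-5/168)·4 + 23/48·1 = 1/3 ✓
b·Ac: (-5/168)·7/5 + 23/48·10/23 = 1/6 ✓
b·c³: (-27/112)·(-1/27) + (-5/168)·8 + 23/48·1 = 1/4 ✓
b·(c∘Ac): (-5/168)·14/5 + 23/48·10/23 = 1/8 ✓
b·Ac²: (-5/168)·(-7/15) + 23/48·10/69 = 1/12 ✓
b·A²c: 23/48·2/23 = 1/24 ✓; 4 stages ⇒ order 4.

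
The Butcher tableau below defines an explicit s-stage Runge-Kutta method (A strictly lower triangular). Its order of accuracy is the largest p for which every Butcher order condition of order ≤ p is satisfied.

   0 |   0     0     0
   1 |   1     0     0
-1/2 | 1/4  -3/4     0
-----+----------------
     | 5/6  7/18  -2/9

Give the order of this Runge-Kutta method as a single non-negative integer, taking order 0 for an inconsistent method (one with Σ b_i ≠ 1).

b = (5/6, 7/18, -2/9)
c = (0, 1, -1/2)
Ac = (0, 0, -3/4)
Σ b_i: 5/6·1 + 7/18·1 + (-2/9)·1 = 1 ✓
b·c: 7/18·1 + (-2/9)·(-1/2) = 1/2 ✓
b·c²: 7/18·1 + (-2/9)·1/4 = 1/3 ✓
b·Ac: (-2/9)·(-3/4) = 1/6 ✓; 3 stages ⇒ order 3.

3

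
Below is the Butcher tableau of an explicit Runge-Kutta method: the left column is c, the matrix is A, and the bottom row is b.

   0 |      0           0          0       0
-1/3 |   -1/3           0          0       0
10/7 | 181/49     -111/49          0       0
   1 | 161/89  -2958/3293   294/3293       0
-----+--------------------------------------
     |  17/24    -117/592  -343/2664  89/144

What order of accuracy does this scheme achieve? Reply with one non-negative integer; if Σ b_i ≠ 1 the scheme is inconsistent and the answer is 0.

b = (17/24, -117/592, -343/2664, 89/144)
c = (0, -1/3, 10/7, 1)
Ac = (0, 0, 37/49, 38/89)
Σ b_i: 17/24·1 + (-117/592)·1 + (-343/2664)·1 + 89/144·1 = 1 ✓
b·c: (-117/592)·(-1/3) + (-343/2664)·10/7 + 89/144·1 = 1/2 ✓
b·c²: (-117/592)·1/9 + (-343/2664)·100/49 + 89/144·1 = 1/3 ✓
b·Ac: (-343/2664)·37/49 + 89/144·38/89 = 1/6 ✓
b·c³: (-117/592)·(-1/27) + (-343/2664)·1000/343 + 89/144·1 = 1/4 ✓
b·(c∘Ac): (-343/2664)·370/343 + 89/144·38/89 = 1/8 ✓
b·Ac²: (-343/2664)·(-37/147) + 89/144·22/267 = 1/12 ✓
b·A²c: 89/144·6/89 = 1/24 ✓; 4 stages ⇒ order 4.

4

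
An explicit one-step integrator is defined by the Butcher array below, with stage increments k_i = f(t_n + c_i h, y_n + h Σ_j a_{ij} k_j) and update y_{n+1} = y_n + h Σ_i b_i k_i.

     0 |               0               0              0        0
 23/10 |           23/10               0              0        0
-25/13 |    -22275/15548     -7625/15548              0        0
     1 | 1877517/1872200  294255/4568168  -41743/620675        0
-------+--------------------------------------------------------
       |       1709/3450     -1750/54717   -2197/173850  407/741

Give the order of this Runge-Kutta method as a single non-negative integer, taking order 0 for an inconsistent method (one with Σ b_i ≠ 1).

b = (1709/3450, -1750/54717, -2197/173850, 407/741)
c = (0, 23/10, -25/13, 1)
Ac = (0, 0, -1525/1352, 1807/6512)
Σ b_i: 1709/3450·1 + (-1750/54717)·1 + (-2197/173850)·1 + 407/741·1 = 1 ✓
b·c: (-1750/54717)·23/10 + (-2197/173850)·(-25/13) + 407/741·1 = 1/2 ✓
b·c²: (-1750/54717)·529/100 + (-2197/173850)·625/169 + 407/741·1 = 1/3 ✓
b·Ac: (-2197/173850)·(-1525/1352) + 407/741·1807/6512 = 1/6 ✓
b·c³: (-1750/54717)·12167/1000 + (-2197/173850)·(-15625/2197) + 407/741·1 = 1/4 ✓
b·(c∘Ac): (-2197/173850)·38125/17576 + 407/741·1807/6512 = 1/8 ✓
b·Ac²: (-2197/173850)·(-7015/2704) + 407/741·5993/65120 = 1/12 ✓
b·A²c: 407/741·247/3256 = 1/24 ✓; 4 stages ⇒ order 4.

4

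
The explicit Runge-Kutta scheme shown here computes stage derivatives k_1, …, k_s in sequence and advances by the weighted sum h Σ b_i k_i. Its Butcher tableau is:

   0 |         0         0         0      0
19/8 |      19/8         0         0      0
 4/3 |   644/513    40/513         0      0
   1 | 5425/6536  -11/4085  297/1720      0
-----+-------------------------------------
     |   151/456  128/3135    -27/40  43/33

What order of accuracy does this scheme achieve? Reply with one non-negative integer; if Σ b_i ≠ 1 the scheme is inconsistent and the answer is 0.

4

b = (151/456, 128/3135, -27/40, 43/33)
c = (0, 19/8, 4/3, 1)
Ac = (0, 0, 5/27, 77/344)
Σ b_i: 151/456·1 + 128/3135·1 + (-27/40)·1 + 43/33·1 = 1 ✓
b·c: 128/3135·19/8 + (-27/40)·4/3 + 43/33·1 = 1/2 ✓
b·c²: 128/3135·361/64 + (-27/40)·16/9 + 43/33·1 = 1/3 ✓
b·Ac: (-27/40)·5/27 + 43/33·77/344 = 1/6 ✓
b·c³: 128/3135·6859/512 + (-27/40)·64/27 + 43/33·1 = 1/4 ✓
b·(c∘Ac): (-27/40)·20/81 + 43/33·77/344 = 1/8 ✓
b·Ac²: (-27/40)·95/216 + 43/33·803/2752 = 1/12 ✓
b·A²c: 43/33·11/344 = 1/24 ✓; 4 stages ⇒ order 4.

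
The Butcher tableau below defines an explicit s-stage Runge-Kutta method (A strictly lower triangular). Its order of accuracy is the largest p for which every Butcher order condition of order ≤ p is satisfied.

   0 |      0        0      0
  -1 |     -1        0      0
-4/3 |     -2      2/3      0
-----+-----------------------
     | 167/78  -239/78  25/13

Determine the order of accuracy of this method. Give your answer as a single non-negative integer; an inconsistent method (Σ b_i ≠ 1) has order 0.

2

b = (167/78, -239/78, 25/13)
c = (0, -1, -4/3)
Ac = (0, 0, -2/3)
Σ b_i: 167/78·1 + (-239/78)·1 + 25/13·1 = 1 ✓
b·c: (-239/78)·(-1) + 25/13·(-4/3) = 1/2 ✓
b·c²: (-239/78)·1 + 25/13·16/9 = 83/234 ≠ 1/3 ⇒ order 2.
b·Ac: 25/13·(-2/3) = -50/39 ≠ 1/6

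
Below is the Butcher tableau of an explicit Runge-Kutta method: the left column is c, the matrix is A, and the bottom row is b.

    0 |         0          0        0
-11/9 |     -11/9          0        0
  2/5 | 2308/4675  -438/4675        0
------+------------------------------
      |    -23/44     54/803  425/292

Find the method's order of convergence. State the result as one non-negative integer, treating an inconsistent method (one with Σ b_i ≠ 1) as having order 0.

3

b = (-23/44, 54/803, 425/292)
c = (0, -11/9, 2/5)
Ac = (0, 0, 146/1275)
Σ b_i: (-23/44)·1 + 54/803·1 + 425/292·1 = 1 ✓
b·c: 54/803·(-11/9) + 425/292·2/5 = 1/2 ✓
b·c²: 54/803·121/81 + 425/292·4/25 = 1/3 ✓
b·Ac: 425/292·146/1275 = 1/6 ✓; 3 stages ⇒ order 3.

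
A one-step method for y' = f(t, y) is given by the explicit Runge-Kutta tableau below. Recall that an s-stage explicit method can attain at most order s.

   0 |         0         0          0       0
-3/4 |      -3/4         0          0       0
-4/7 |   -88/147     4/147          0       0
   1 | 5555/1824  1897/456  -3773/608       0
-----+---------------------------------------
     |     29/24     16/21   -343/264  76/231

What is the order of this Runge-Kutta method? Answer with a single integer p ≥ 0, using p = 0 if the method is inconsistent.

b = (29/24, 16/21, -343/264, 76/231)
c = (0, -3/4, -4/7, 1)
Ac = (0, 0, -1/49, 259/608)
Σ b_i: 29/24·1 + 16/21·1 + (-343/264)·1 + 76/231·1 = 1 ✓
b·c: 16/21·(-3/4) + (-343/264)·(-4/7) + 76/231·1 = 1/2 ✓
b·c²: 16/21·9/16 + (-343/264)·16/49 + 76/231·1 = 1/3 ✓
b·Ac: (-343/264)·(-1/49) + 76/231·259/608 = 1/6 ✓
b·c³: 16/21·(-27/64) + (-343/264)·(-64/343) + 76/231·1 = 1/4 ✓
b·(c∘Ac): (-343/264)·4/343 + 76/231·259/608 = 1/8 ✓
b·Ac²: (-343/264)·3/196 + 76/231·763/2432 = 1/12 ✓
b·A²c: 76/231·77/608 = 1/24 ✓; 4 stages ⇒ order 4.

4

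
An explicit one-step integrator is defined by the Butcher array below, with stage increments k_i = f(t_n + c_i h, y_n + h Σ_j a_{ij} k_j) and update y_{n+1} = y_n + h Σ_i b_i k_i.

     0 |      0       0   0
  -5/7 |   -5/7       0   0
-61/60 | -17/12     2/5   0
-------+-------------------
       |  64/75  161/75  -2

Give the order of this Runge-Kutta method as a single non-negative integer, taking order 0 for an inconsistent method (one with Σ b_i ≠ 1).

2

b = (64/75, 161/75, -2)
c = (0, -5/7, -61/60)
Ac = (0, 0, -2/7)
Σ b_i: 64/75·1 + 161/75·1 + (-2)·1 = 1 ✓
b·c: 161/75·(-5/7) + (-2)·(-61/60) = 1/2 ✓
b·c²: 161/75·25/49 + (-2)·3721/3600 = -12247/12600 ≠ 1/3 ⇒ order 2.
b·Ac: (-2)·(-2/7) = 4/7 ≠ 1/6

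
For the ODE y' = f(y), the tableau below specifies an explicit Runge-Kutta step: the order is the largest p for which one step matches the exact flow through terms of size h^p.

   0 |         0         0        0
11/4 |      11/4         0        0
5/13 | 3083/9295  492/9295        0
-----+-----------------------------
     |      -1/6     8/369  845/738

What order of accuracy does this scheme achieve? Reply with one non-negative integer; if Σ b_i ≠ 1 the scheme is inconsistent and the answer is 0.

3

b = (-1/6, 8/369, 845/738)
c = (0, 11/4, 5/13)
Ac = (0, 0, 123/845)
Σ b_i: (-1/6)·1 + 8/369·1 + 845/738·1 = 1 ✓
b·c: 8/369·11/4 + 845/738·5/13 = 1/2 ✓
b·c²: 8/369·121/16 + 845/738·25/169 = 1/3 ✓
b·Ac: 845/738·123/845 = 1/6 ✓; 3 stages ⇒ order 3.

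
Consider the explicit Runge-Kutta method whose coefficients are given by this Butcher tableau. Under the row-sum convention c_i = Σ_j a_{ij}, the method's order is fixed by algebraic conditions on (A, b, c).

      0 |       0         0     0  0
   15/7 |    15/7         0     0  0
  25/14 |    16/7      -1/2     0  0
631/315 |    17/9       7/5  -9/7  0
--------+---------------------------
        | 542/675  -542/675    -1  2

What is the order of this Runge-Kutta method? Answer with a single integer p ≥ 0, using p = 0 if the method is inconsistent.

2

b = (542/675, -542/675, -1, 2)
c = (0, 15/7, 25/14, 631/315)
Ac = (0, 0, -15/14, 69/98)
Σ b_i: 542/675·1 + (-542/675)·1 + (-1)·1 + 2·1 = 1 ✓
b·c: (-542/675)·15/7 + (-1)·25/14 + 2·631/315 = 1/2 ✓
b·c²: (-542/675)·225/49 + (-1)·625/196 + 2·398161/99225 = 456263/396900 ≠ 1/3 ⇒ order 2.
b·Ac: (-1)·(-15/14) + 2·69/98 = 243/98 ≠ 1/6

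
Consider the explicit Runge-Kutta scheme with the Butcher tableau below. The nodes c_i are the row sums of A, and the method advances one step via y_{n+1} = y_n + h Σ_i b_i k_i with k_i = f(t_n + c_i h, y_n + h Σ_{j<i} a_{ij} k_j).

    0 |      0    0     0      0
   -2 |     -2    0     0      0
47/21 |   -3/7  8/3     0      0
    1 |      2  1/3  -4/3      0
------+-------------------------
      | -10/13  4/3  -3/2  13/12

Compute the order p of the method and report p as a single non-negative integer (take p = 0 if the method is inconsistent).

0

b = (-10/13, 4/3, -3/2, 13/12)
c = (0, -2, 47/21, 1)
Ac = (0, 0, -16/3, -230/63)
Σ b_i: (-10/13)·1 + 4/3·1 + (-3/2)·1 + 13/12·1 = 23/156 ≠ 1 ⇒ order 0.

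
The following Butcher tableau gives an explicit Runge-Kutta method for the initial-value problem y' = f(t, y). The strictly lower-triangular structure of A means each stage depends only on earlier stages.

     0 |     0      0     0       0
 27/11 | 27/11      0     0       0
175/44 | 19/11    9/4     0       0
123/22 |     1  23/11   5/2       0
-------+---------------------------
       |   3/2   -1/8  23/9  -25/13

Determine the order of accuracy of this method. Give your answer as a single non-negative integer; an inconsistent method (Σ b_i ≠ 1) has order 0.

b = (3/2, -1/8, 23/9, -25/13)
c = (0, 27/11, 175/44, 123/22)
Ac = (0, 0, 243/44, 14593/968)
Σ b_i: 3/2·1 + (-1/8)·1 + 23/9·1 + (-25/13)·1 = 1879/936 ≠ 1 ⇒ order 0.

0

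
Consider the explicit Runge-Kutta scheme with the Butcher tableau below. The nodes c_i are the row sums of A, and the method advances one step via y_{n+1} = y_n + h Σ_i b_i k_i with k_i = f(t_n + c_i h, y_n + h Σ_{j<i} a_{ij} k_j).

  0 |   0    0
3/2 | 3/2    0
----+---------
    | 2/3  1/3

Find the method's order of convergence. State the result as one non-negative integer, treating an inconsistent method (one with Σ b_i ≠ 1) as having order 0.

2

b = (2/3, 1/3)
c = (0, 3/2)
Σ b_i: 2/3·1 + 1/3·1 = 1 ✓
b·c: 1/3·3/2 = 1/2 ✓; 2 stages ⇒ order 2.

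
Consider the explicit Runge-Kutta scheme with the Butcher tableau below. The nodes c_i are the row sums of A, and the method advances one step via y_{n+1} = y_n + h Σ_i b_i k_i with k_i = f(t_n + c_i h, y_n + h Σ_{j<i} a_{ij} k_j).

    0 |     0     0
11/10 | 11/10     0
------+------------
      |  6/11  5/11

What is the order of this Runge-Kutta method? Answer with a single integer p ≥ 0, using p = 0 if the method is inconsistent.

2

b = (6/11, 5/11)
c = (0, 11/10)
Σ b_i: 6/11·1 + 5/11·1 = 1 ✓
b·c: 5/11·11/10 = 1/2 ✓; 2 stages ⇒ order 2.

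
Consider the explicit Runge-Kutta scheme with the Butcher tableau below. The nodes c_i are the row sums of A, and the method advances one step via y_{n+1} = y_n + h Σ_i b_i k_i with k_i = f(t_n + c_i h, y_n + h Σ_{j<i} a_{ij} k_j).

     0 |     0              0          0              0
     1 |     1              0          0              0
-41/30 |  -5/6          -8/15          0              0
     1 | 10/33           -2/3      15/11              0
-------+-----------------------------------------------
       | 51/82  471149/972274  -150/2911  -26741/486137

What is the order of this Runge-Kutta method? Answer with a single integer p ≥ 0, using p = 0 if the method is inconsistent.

b = (51/82, 471149/972274, -150/2911, -26741/486137)
c = (0, 1, -41/30, 1)
Ac = (0, 0, -8/15, -167/66)
Σ b_i: 51/82·1 + 471149/972274·1 + (-150/2911)·1 + (-26741/486137)·1 = 1 ✓
b·c: 471149/972274·1 + (-150/2911)·(-41/30) + (-26741/486137)·1 = 1/2 ✓
b·c²: 471149/972274·1 + (-150/2911)·1681/900 + (-26741/486137)·1 = 1/3 ✓
b·Ac: (-150/2911)·(-8/15) + (-26741/486137)·(-167/66) = 1/6 ✓
b·c³: 471149/972274·1 + (-150/2911)·(-68921/27000) + (-26741/486137)·1 = 101/180 ≠ 1/4 ⇒ order 3.
b·(c∘Ac): (-150/2911)·164/225 + (-26741/486137)·(-167/66) = 25/246 ≠ 1/8
b·Ac²: (-150/2911)·(-8/15) + (-26741/486137)·1241/660 = -761/10020 ≠ 1/12
b·A²c: (-26741/486137)·(-8/11) = 19448/486137 ≠ 1/24

3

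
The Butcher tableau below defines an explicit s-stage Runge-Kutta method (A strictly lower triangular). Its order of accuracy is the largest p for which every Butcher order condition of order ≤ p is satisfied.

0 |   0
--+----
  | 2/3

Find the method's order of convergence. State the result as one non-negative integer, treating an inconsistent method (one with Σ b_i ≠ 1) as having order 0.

b = (2/3)
c = (0)
Σ b_i: 2/3·1 = 2/3 ≠ 1 ⇒ order 0.

0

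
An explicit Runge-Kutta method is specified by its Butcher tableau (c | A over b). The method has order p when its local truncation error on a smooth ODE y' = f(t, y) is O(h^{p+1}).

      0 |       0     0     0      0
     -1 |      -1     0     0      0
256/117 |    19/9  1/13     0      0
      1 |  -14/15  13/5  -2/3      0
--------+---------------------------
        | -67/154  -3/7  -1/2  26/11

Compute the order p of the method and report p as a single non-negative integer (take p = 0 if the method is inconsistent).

1

b = (-67/154, -3/7, -1/2, 26/11)
c = (0, -1, 256/117, 1)
Ac = (0, 0, -1/13, -7123/1755)
Σ b_i: (-67/154)·1 + (-3/7)·1 + (-1/2)·1 + 26/11·1 = 1 ✓
b·c: (-3/7)·(-1) + (-1/2)·256/117 + 26/11·1 = 15299/9009 ≠ 1/2 ⇒ order 1.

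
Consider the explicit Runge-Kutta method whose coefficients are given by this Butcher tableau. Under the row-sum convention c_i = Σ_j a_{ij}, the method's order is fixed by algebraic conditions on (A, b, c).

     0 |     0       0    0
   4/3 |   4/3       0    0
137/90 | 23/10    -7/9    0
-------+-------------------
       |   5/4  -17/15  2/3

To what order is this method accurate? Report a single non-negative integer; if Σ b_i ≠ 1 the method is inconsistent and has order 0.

b = (5/4, -17/15, 2/3)
c = (0, 4/3, 137/90)
Ac = (0, 0, -28/27)
Σ b_i: 5/4·1 + (-17/15)·1 + 2/3·1 = 47/60 ≠ 1 ⇒ order 0.

0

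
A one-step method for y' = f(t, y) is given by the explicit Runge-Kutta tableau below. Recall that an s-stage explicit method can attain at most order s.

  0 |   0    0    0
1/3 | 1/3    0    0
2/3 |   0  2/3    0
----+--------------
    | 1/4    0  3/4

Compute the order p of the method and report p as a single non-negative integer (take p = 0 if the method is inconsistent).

3

b = (1/4, 0, 3/4)
c = (0, 1/3, 2/3)
Ac = (0, 0, 2/9)
Σ b_i: 1/4·1 + 3/4·1 = 1 ✓
b·c: 3/4·2/3 = 1/2 ✓
b·c²: 3/4·4/9 = 1/3 ✓
b·Ac: 3/4·2/9 = 1/6 ✓; 3 stages ⇒ order 3.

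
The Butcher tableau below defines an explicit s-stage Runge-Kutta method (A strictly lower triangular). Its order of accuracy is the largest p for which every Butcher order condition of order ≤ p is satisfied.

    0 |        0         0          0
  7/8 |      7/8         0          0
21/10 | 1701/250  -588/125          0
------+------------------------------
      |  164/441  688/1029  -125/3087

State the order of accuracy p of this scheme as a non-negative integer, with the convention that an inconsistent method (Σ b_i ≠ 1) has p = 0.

3

b = (164/441, 688/1029, -125/3087)
c = (0, 7/8, 21/10)
Ac = (0, 0, -1029/250)
Σ b_i: 164/441·1 + 688/1029·1 + (-125/3087)·1 = 1 ✓
b·c: 688/1029·7/8 + (-125/3087)·21/10 = 1/2 ✓
b·c²: 688/1029·49/64 + (-125/3087)·441/100 = 1/3 ✓
b·Ac: (-125/3087)·(-1029/250) = 1/6 ✓; 3 stages ⇒ order 3.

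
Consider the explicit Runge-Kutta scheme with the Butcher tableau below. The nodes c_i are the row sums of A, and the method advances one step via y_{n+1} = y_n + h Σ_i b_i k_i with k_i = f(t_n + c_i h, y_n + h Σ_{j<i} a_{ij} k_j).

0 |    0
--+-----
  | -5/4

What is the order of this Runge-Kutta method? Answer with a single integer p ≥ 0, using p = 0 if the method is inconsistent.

b = (-5/4)
c = (0)
Σ b_i: (-5/4)·1 = -5/4 ≠ 1 ⇒ order 0.

0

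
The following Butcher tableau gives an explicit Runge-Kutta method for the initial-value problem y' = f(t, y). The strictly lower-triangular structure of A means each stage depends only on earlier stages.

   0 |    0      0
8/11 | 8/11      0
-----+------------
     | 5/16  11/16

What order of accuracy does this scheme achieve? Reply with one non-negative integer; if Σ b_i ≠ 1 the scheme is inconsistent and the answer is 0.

b = (5/16, 11/16)
c = (0, 8/11)
Σ b_i: 5/16·1 + 11/16·1 = 1 ✓
b·c: 11/16·8/11 = 1/2 ✓; 2 stages ⇒ order 2.

2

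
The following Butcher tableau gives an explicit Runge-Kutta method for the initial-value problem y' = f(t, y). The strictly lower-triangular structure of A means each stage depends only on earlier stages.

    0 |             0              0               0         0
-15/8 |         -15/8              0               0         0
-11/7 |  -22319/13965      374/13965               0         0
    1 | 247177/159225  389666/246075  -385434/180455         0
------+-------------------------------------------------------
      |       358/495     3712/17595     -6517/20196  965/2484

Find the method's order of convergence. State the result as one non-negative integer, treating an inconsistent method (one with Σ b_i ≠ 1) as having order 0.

4

b = (358/495, 3712/17595, -6517/20196, 965/2484)
c = (0, -15/8, -11/7, 1)
Ac = (0, 0, -187/3724, 299/772)
Σ b_i: 358/495·1 + 3712/17595·1 + (-6517/20196)·1 + 965/2484·1 = 1 ✓
b·c: 3712/17595·(-15/8) + (-6517/20196)·(-11/7) + 965/2484·1 = 1/2 ✓
b·c²: 3712/17595·225/64 + (-6517/20196)·121/49 + 965/2484·1 = 1/3 ✓
b·Ac: (-6517/20196)·(-187/3724) + 965/2484·299/772 = 1/6 ✓
b·c³: 3712/17595·(-3375/512) + (-6517/20196)·(-1331/343) + 965/2484·1 = 1/4 ✓
b·(c∘Ac): (-6517/20196)·2057/26068 + 965/2484·299/772 = 1/8 ✓
b·Ac²: (-6517/20196)·2805/29792 + 965/2484·9039/30880 = 1/12 ✓
b·A²c: 965/2484·207/1930 = 1/24 ✓; 4 stages ⇒ order 4.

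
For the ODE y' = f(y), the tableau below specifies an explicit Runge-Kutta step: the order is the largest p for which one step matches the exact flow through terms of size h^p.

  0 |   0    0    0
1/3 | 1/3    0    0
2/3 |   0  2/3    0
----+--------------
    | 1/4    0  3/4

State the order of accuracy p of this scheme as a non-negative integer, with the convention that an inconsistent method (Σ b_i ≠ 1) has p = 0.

b = (1/4, 0, 3/4)
c = (0, 1/3, 2/3)
Ac = (0, 0, 2/9)
Σ b_i: 1/4·1 + 3/4·1 = 1 ✓
b·c: 3/4·2/3 = 1/2 ✓
b·c²: 3/4·4/9 = 1/3 ✓
b·Ac: 3/4·2/9 = 1/6 ✓; 3 stages ⇒ order 3.

3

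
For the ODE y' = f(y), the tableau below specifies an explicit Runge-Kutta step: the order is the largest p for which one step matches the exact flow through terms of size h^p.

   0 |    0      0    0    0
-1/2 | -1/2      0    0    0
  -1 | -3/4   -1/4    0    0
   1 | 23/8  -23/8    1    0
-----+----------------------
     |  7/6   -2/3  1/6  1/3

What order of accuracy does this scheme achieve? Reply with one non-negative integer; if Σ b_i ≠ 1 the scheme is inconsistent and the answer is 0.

b = (7/6, -2/3, 1/6, 1/3)
c = (0, -1/2, -1, 1)
Ac = (0, 0, 1/8, 7/16)
Σ b_i: 7/6·1 + (-2/3)·1 + 1/6·1 + 1/3·1 = 1 ✓
b·c: (-2/3)·(-1/2) + 1/6·(-1) + 1/3·1 = 1/2 ✓
b·c²: (-2/3)·1/4 + 1/6·1 + 1/3·1 = 1/3 ✓
b·Ac: 1/6·1/8 + 1/3·7/16 = 1/6 ✓
b·c³: (-2/3)·(-1/8) + 1/6·(-1) + 1/3·1 = 1/4 ✓
b·(c∘Ac): 1/6·(-1/8) + 1/3·7/16 = 1/8 ✓
b·Ac²: 1/6·(-1/16) + 1/3·9/32 = 1/12 ✓
b·A²c: 1/3·1/8 = 1/24 ✓; 4 stages ⇒ order 4.

4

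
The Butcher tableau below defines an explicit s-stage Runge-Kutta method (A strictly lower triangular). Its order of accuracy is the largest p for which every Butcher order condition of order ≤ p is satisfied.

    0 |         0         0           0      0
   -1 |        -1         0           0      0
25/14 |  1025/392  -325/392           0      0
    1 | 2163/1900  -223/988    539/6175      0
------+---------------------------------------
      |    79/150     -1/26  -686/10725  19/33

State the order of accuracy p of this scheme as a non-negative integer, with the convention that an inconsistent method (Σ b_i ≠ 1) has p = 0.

b = (79/150, -1/26, -686/10725, 19/33)
c = (0, -1, 25/14, 1)
Ac = (0, 0, 325/392, 29/76)
Σ b_i: 79/150·1 + (-1/26)·1 + (-686/10725)·1 + 19/33·1 = 1 ✓
b·c: (-1/26)·(-1) + (-686/10725)·25/14 + 19/33·1 = 1/2 ✓
b·c²: (-1/26)·1 + (-686/10725)·625/196 + 19/33·1 = 1/3 ✓
b·Ac: (-686/10725)·325/392 + 19/33·29/76 = 1/6 ✓
b·c³: (-1/26)·(-1) + (-686/10725)·15625/2744 + 19/33·1 = 1/4 ✓
b·(c∘Ac): (-686/10725)·8125/5488 + 19/33·29/76 = 1/8 ✓
b·Ac²: (-686/10725)·(-325/392) + 19/33·1/19 = 1/12 ✓
b·A²c: 19/33·11/152 = 1/24 ✓; 4 stages ⇒ order 4.

4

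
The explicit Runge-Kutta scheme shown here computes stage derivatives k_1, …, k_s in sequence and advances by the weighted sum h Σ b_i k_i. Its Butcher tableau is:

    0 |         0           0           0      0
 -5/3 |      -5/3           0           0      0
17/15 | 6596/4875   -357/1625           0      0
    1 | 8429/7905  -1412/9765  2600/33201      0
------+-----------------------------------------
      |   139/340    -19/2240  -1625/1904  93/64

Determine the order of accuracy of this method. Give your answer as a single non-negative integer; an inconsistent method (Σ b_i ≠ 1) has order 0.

4

b = (139/340, -19/2240, -1625/1904, 93/64)
c = (0, -5/3, 17/15, 1)
Ac = (0, 0, 119/325, 92/279)
Σ b_i: 139/340·1 + (-19/2240)·1 + (-1625/1904)·1 + 93/64·1 = 1 ✓
b·c: (-19/2240)·(-5/3) + (-1625/1904)·17/15 + 93/64·1 = 1/2 ✓
b·c²: (-19/2240)·25/9 + (-1625/1904)·289/225 + 93/64·1 = 1/3 ✓
b·Ac: (-1625/1904)·119/325 + 93/64·92/279 = 1/6 ✓
b·c³: (-19/2240)·(-125/27) + (-1625/1904)·4913/3375 + 93/64·1 = 1/4 ✓
b·(c∘Ac): (-1625/1904)·2023/4875 + 93/64·92/279 = 1/8 ✓
b·Ac²: (-1625/1904)·(-119/195) + 93/64·(-28/93) = 1/12 ✓
b·A²c: 93/64·8/279 = 1/24 ✓; 4 stages ⇒ order 4.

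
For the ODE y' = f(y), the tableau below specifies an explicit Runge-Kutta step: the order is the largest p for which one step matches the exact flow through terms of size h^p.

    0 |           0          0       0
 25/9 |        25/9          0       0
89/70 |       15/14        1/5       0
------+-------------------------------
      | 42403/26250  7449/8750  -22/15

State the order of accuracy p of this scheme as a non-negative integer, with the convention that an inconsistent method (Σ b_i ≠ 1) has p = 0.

2

b = (42403/26250, 7449/8750, -22/15)
c = (0, 25/9, 89/70)
Ac = (0, 0, 5/9)
Σ b_i: 42403/26250·1 + 7449/8750·1 + (-22/15)·1 = 1 ✓
b·c: 7449/8750·25/9 + (-22/15)·89/70 = 1/2 ✓
b·c²: 7449/8750·625/81 + (-22/15)·7921/4900 = 694223/165375 ≠ 1/3 ⇒ order 2.
b·Ac: (-22/15)·5/9 = -22/27 ≠ 1/6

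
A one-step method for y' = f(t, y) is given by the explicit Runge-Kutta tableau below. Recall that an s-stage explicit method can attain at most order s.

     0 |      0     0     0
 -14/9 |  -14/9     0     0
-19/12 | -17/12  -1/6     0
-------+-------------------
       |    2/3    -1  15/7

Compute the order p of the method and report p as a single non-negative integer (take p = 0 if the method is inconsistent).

0

b = (2/3, -1, 15/7)
c = (0, -14/9, -19/12)
Ac = (0, 0, 7/27)
Σ b_i: 2/3·1 + (-1)·1 + 15/7·1 = 38/21 ≠ 1 ⇒ order 0.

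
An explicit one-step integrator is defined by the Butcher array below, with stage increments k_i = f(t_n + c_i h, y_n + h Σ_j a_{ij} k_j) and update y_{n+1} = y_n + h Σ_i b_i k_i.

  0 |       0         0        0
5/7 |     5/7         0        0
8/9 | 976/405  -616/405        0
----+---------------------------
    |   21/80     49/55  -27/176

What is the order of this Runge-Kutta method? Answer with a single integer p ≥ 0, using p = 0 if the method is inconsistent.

3

b = (21/80, 49/55, -27/176)
c = (0, 5/7, 8/9)
Ac = (0, 0, -88/81)
Σ b_i: 21/80·1 + 49/55·1 + (-27/176)·1 = 1 ✓
b·c: 49/55·5/7 + (-27/176)·8/9 = 1/2 ✓
b·c²: 49/55·25/49 + (-27/176)·64/81 = 1/3 ✓
b·Ac: (-27/176)·(-88/81) = 1/6 ✓; 3 stages ⇒ order 3.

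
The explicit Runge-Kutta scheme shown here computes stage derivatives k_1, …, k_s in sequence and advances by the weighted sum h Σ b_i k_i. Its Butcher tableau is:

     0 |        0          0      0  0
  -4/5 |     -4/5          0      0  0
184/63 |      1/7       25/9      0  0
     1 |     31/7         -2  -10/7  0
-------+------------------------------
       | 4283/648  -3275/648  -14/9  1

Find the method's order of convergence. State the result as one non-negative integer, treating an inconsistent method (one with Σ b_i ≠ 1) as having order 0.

b = (4283/648, -3275/648, -14/9, 1)
c = (0, -4/5, 184/63, 1)
Ac = (0, 0, -20/9, -5672/2205)
Σ b_i: 4283/648·1 + (-3275/648)·1 + (-14/9)·1 + 1·1 = 1 ✓
b·c: (-3275/648)·(-4/5) + (-14/9)·184/63 + 1·1 = 1/2 ✓
b·c²: (-3275/648)·16/25 + (-14/9)·33856/3969 + 1·1 = -79115/5103 ≠ 1/3 ⇒ order 2.
b·Ac: (-14/9)·(-20/9) + 1·(-5672/2205) = 17552/19845 ≠ 1/6

2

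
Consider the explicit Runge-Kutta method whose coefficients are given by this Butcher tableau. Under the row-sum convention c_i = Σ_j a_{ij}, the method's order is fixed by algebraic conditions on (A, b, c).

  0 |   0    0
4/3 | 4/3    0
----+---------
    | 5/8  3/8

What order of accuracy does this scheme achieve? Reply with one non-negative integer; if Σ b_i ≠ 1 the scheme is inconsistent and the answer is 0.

2

b = (5/8, 3/8)
c = (0, 4/3)
Σ b_i: 5/8·1 + 3/8·1 = 1 ✓
b·c: 3/8·4/3 = 1/2 ✓; 2 stages ⇒ order 2.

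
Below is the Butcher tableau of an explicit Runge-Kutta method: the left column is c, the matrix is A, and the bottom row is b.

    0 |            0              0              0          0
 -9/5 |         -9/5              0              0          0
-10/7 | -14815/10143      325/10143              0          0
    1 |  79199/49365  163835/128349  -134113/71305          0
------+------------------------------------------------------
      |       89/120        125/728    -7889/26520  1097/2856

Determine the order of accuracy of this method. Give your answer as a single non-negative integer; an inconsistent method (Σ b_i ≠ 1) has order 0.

4

b = (89/120, 125/728, -7889/26520, 1097/2856)
c = (0, -9/5, -10/7, 1)
Ac = (0, 0, -65/1127, 427/1097)
Σ b_i: 89/120·1 + 125/728·1 + (-7889/26520)·1 + 1097/2856·1 = 1 ✓
b·c: 125/728·(-9/5) + (-7889/26520)·(-10/7) + 1097/2856·1 = 1/2 ✓
b·c²: 125/728·81/25 + (-7889/26520)·100/49 + 1097/2856·1 = 1/3 ✓
b·Ac: (-7889/26520)·(-65/1127) + 1097/2856·427/1097 = 1/6 ✓
b·c³: 125/728·(-729/125) + (-7889/26520)·(-1000/343) + 1097/2856·1 = 1/4 ✓
b·(c∘Ac): (-7889/26520)·650/7889 + 1097/2856·427/1097 = 1/8 ✓
b·Ac²: (-7889/26520)·117/1127 + 1097/2856·1631/5485 = 1/12 ✓
b·A²c: 1097/2856·119/1097 = 1/24 ✓; 4 stages ⇒ order 4.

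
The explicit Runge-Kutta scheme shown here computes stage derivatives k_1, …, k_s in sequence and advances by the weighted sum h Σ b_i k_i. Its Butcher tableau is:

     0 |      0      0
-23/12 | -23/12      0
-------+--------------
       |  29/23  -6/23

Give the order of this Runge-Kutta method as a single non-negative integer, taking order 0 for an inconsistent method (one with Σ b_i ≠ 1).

2

b = (29/23, -6/23)
c = (0, -23/12)
Σ b_i: 29/23·1 + (-6/23)·1 = 1 ✓
b·c: (-6/23)·(-23/12) = 1/2 ✓; 2 stages ⇒ order 2.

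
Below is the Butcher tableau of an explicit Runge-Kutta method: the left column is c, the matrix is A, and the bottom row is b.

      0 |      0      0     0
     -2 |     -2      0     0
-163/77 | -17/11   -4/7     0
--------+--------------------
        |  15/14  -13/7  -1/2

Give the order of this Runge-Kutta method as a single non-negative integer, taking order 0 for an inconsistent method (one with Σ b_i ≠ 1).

b = (15/14, -13/7, -1/2)
c = (0, -2, -163/77)
Ac = (0, 0, 8/7)
Σ b_i: 15/14·1 + (-13/7)·1 + (-1/2)·1 = -9/7 ≠ 1 ⇒ order 0.

0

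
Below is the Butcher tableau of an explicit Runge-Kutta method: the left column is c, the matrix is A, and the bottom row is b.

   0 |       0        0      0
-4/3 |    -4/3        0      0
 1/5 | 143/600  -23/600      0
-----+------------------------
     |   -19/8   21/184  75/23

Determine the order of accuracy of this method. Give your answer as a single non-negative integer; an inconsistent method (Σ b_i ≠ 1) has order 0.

b = (-19/8, 21/184, 75/23)
c = (0, -4/3, 1/5)
Ac = (0, 0, 23/450)
Σ b_i: (-19/8)·1 + 21/184·1 + 75/23·1 = 1 ✓
b·c: 21/184·(-4/3) + 75/23·1/5 = 1/2 ✓
b·c²: 21/184·16/9 + 75/23·1/25 = 1/3 ✓
b·Ac: 75/23·23/450 = 1/6 ✓; 3 stages ⇒ order 3.

3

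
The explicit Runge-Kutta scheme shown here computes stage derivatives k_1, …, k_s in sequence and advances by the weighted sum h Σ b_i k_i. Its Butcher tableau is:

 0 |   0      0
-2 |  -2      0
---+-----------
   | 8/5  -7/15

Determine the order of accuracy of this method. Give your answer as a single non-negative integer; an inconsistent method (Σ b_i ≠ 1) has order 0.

b = (8/5, -7/15)
c = (0, -2)
Σ b_i: 8/5·1 + (-7/15)·1 = 17/15 ≠ 1 ⇒ order 0.

0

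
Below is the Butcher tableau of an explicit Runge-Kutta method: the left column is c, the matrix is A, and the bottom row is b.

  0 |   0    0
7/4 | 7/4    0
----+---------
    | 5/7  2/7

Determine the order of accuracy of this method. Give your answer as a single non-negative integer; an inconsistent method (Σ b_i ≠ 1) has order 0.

b = (5/7, 2/7)
c = (0, 7/4)
Σ b_i: 5/7·1 + 2/7·1 = 1 ✓
b·c: 2/7·7/4 = 1/2 ✓; 2 stages ⇒ order 2.

2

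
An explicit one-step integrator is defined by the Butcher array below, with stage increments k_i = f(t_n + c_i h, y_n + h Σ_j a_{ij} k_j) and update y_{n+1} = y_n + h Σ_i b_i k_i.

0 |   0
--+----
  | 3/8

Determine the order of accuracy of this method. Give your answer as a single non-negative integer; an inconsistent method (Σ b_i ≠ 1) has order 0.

b = (3/8)
c = (0)
Σ b_i: 3/8·1 = 3/8 ≠ 1 ⇒ order 0.

0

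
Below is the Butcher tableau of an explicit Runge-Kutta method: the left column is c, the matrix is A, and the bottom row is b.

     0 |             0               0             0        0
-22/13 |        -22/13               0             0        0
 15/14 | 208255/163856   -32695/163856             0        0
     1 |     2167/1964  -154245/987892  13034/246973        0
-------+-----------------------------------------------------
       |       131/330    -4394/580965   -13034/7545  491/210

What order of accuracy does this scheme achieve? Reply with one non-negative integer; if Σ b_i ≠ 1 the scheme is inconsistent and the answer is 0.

b = (131/330, -4394/580965, -13034/7545, 491/210)
c = (0, -22/13, 15/14, 1)
Ac = (0, 0, 2515/7448, 315/982)
Σ b_i: 131/330·1 + (-4394/580965)·1 + (-13034/7545)·1 + 491/210·1 = 1 ✓
b·c: (-4394/580965)·(-22/13) + (-13034/7545)·15/14 + 491/210·1 = 1/2 ✓
b·c²: (-4394/580965)·484/169 + (-13034/7545)·225/196 + 491/210·1 = 1/3 ✓
b·Ac: (-13034/7545)·2515/7448 + 491/210·315/982 = 1/6 ✓
b·c³: (-4394/580965)·(-10648/2197) + (-13034/7545)·3375/2744 + 491/210·1 = 1/4 ✓
b·(c∘Ac): (-13034/7545)·37725/104272 + 491/210·315/982 = 1/8 ✓
b·Ac²: (-13034/7545)·(-27665/48412) + 491/210·(-4935/12766) = 1/12 ✓
b·A²c: 491/210·35/1964 = 1/24 ✓; 4 stages ⇒ order 4.

4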